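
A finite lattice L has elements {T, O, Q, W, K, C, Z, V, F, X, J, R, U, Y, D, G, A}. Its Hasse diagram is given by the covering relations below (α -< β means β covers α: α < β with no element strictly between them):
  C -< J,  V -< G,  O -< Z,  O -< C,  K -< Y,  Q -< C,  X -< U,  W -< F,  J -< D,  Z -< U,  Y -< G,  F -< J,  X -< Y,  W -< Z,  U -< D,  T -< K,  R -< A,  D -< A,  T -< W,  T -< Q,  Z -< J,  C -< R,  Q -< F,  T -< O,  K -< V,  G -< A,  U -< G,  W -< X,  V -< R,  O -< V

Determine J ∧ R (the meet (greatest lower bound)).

C

Common lower bounds of {J, R}: C, O, Q, T.
The greatest among these is C.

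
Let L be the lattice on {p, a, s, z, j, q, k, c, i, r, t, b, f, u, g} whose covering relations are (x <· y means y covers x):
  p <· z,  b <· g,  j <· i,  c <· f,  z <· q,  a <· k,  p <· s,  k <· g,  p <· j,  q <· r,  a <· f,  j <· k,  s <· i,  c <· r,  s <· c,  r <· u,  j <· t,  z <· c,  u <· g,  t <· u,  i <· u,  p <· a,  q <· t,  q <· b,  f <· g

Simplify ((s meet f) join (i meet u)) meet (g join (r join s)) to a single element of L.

s ∧ f = s
i ∧ u = i
s ∨ i = i
r ∨ s = r
g ∨ r = g
i ∧ g = i

i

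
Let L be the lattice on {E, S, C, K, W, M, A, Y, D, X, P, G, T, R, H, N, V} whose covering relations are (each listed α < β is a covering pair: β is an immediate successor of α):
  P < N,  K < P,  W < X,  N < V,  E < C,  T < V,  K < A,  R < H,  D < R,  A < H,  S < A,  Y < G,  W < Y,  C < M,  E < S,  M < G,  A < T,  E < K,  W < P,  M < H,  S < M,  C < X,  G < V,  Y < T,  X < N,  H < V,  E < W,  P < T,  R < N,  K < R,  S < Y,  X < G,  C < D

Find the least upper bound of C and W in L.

Common upper bounds of {C, W}: G, N, V, X.
The least among these is X.

X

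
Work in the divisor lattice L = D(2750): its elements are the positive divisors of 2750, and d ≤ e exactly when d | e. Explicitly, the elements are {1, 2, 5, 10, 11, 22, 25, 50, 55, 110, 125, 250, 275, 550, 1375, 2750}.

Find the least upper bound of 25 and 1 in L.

In the divisibility order, the join is the least common multiple: lcm(25, 1) = 25.

25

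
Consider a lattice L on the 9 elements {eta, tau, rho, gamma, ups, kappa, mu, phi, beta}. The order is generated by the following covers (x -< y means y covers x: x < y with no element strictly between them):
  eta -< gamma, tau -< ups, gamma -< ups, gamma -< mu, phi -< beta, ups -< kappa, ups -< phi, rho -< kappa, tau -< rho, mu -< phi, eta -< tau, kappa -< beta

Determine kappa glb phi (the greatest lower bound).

ups

Common lower bounds of {kappa, phi}: eta, gamma, tau, ups.
The greatest among these is ups.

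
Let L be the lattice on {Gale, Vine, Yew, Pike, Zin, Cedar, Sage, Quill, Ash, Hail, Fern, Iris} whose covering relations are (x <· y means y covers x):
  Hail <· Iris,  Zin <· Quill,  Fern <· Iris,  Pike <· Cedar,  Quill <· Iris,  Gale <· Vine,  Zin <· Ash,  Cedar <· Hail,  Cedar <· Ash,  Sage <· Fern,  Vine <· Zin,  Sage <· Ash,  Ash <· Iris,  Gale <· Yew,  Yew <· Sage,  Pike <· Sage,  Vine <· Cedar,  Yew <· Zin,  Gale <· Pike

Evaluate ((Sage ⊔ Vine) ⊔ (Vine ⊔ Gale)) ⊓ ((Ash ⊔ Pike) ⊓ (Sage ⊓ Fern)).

Sage

Sage ∨ Vine = Ash
Vine ∨ Gale = Vine
Ash ∨ Vine = Ash
Ash ∨ Pike = Ash
Sage ∧ Fern = Sage
Ash ∧ Sage = Sage
Ash ∧ Sage = Sage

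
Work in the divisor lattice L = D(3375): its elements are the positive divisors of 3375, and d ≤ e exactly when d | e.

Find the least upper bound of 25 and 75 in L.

In the divisibility order, the join is the least common multiple: lcm(25, 75) = 75.

75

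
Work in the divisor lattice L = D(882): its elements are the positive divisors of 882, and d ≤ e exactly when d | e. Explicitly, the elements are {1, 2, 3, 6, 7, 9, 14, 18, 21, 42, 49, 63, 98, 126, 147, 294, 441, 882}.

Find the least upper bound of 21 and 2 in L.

42

Common upper bounds of {21, 2}: 126, 294, 42, 882.
The least among these is 42.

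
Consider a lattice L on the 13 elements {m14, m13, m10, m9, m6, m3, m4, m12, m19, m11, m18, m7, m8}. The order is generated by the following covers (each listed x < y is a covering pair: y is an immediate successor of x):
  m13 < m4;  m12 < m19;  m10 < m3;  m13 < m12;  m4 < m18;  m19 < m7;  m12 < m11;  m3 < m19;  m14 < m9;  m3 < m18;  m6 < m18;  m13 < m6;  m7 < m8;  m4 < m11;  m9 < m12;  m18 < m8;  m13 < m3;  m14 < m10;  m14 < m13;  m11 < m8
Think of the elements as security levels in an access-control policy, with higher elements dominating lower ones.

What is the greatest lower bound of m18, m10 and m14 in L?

Common lower bounds of {m18, m10, m14}: m14.
The greatest among these is m14.

m14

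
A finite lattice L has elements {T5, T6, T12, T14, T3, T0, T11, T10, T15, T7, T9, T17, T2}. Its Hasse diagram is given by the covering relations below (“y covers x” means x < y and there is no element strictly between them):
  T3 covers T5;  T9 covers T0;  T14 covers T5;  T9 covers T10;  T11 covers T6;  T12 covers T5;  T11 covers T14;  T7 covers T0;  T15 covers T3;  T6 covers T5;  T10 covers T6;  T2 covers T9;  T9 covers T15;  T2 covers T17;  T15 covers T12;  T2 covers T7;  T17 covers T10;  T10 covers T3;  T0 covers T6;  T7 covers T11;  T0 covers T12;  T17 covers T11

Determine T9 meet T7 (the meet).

T0

Common lower bounds of {T9, T7}: T0, T12, T5, T6.
The greatest among these is T0.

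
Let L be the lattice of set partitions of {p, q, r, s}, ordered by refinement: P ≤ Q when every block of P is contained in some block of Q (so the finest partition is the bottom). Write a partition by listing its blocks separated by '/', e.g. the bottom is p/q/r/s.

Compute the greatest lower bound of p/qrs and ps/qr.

p/qr/s

Common lower bounds of {p/qrs, ps/qr}: p/q/r/s, p/qr/s.
The greatest among these is p/qr/s.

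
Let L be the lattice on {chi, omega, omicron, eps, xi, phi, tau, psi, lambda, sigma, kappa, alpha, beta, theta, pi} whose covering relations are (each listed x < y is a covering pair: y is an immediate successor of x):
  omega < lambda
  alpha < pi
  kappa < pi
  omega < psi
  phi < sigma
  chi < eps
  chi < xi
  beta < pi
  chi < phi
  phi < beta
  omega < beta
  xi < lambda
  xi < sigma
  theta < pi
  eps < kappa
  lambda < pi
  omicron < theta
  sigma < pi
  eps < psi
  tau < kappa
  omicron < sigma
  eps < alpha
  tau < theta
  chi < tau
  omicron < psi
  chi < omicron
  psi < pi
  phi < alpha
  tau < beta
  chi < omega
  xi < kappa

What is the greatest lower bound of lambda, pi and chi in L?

chi

Common lower bounds of {lambda, pi, chi}: chi.
The greatest among these is chi.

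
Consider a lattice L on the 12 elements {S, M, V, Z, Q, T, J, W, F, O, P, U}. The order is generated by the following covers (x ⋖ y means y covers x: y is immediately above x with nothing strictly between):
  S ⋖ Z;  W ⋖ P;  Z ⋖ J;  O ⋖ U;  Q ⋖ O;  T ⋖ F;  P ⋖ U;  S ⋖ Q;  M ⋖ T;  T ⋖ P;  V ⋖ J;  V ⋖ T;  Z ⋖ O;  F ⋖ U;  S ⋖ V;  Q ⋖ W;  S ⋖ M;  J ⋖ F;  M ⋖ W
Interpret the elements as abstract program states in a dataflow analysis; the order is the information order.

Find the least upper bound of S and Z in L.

Common upper bounds of {S, Z}: F, J, O, U, Z.
The least among these is Z.

Z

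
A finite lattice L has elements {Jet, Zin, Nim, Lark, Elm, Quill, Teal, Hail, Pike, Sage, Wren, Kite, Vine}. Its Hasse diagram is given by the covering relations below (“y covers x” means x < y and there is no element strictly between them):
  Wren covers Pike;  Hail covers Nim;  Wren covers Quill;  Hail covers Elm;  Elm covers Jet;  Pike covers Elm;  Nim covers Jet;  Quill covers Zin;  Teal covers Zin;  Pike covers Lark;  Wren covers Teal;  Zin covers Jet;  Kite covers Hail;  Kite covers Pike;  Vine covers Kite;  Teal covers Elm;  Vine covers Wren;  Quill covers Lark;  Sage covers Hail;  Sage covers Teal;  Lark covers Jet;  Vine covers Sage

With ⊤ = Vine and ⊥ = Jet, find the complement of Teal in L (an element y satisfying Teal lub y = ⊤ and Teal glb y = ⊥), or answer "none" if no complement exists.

For every candidate y, either Teal ∨ y ≠ Vine or Teal ∧ y ≠ Jet; no complement exists.

none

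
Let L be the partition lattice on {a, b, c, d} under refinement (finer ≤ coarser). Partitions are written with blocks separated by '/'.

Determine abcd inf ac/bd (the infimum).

The meet (common refinement) of abcd and ac/bd intersects blocks pairwise, giving ac/bd.

ac/bd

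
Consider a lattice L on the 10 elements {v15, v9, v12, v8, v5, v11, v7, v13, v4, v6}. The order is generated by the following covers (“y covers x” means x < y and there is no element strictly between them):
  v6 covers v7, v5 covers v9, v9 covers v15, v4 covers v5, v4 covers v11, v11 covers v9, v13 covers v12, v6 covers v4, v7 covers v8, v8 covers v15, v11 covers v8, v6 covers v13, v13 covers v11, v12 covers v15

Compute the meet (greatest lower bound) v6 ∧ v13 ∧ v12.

Common lower bounds of {v6, v13, v12}: v12, v15.
The greatest among these is v12.

v12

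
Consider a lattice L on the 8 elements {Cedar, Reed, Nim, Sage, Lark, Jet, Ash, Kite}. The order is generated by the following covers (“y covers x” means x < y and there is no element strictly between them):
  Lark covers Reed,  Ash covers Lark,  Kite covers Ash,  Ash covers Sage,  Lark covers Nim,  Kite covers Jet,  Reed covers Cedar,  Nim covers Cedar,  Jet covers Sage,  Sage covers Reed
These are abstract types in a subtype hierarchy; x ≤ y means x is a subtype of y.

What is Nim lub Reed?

Common upper bounds of {Nim, Reed}: Ash, Kite, Lark.
The least among these is Lark.

Lark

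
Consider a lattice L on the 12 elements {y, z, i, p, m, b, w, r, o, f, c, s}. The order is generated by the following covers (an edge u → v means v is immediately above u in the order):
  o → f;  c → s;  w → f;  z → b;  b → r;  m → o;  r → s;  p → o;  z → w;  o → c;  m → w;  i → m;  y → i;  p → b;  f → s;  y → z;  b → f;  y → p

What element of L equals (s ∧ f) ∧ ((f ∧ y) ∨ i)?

s ∧ f = f
f ∧ y = y
y ∨ i = i
f ∧ i = i

i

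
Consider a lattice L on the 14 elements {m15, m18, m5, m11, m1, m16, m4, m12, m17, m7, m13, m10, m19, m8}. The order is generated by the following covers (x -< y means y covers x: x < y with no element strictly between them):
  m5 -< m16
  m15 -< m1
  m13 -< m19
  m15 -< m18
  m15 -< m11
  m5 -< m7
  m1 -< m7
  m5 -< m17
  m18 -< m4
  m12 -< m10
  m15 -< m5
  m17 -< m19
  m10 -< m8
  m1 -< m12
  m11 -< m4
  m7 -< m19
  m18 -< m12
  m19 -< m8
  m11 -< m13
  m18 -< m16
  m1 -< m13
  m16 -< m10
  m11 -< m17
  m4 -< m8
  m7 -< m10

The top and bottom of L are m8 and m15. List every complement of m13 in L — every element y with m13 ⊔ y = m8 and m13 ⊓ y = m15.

m16, m18

Need y with m13 ∨ y = m8 and m13 ∧ y = m15.
Checking each element gives: m16, m18.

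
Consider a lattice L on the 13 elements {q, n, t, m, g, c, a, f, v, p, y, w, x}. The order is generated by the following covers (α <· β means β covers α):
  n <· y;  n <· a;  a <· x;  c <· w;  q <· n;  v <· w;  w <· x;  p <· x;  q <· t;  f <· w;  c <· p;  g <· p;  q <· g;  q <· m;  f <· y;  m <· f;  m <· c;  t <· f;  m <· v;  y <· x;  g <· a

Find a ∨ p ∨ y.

Common upper bounds of {a, p, y}: x.
The least among these is x.

x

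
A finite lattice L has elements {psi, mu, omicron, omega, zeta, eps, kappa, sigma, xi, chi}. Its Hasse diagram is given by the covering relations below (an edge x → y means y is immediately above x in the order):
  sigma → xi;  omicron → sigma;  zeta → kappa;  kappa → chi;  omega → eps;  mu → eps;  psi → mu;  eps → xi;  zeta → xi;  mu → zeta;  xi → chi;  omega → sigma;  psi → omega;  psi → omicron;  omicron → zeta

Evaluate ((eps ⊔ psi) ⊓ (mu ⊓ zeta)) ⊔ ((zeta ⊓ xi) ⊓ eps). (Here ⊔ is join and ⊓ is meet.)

eps ∨ psi = eps
mu ∧ zeta = mu
eps ∧ mu = mu
zeta ∧ xi = zeta
zeta ∧ eps = mu
mu ∨ mu = mu

mu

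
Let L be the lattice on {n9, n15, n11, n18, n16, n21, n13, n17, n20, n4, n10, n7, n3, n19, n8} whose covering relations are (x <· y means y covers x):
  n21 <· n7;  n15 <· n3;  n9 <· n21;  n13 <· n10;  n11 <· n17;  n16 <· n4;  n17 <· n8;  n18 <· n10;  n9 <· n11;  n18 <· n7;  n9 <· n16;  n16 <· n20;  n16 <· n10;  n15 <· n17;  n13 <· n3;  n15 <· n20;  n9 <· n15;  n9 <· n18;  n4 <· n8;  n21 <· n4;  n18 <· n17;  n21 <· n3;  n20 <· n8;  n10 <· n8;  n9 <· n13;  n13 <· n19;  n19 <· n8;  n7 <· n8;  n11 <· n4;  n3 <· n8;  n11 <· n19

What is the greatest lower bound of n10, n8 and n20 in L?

Common lower bounds of {n10, n8, n20}: n16, n9.
The greatest among these is n16.

n16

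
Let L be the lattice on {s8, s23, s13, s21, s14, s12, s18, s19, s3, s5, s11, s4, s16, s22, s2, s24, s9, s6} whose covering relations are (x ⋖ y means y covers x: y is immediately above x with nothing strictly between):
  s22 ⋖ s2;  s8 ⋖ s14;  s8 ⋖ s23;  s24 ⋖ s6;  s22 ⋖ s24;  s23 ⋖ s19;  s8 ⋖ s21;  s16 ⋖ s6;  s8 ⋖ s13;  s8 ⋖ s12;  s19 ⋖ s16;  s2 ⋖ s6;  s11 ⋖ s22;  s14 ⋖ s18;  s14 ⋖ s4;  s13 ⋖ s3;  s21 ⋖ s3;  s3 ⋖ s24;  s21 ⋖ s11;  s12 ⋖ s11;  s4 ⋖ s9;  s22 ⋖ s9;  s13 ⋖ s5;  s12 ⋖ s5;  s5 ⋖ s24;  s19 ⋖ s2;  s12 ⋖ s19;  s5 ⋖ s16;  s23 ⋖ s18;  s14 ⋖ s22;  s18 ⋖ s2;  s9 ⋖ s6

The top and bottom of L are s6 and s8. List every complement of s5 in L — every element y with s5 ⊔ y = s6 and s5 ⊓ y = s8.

s18, s4

Need y with s5 ∨ y = s6 and s5 ∧ y = s8.
Checking each element gives: s18, s4.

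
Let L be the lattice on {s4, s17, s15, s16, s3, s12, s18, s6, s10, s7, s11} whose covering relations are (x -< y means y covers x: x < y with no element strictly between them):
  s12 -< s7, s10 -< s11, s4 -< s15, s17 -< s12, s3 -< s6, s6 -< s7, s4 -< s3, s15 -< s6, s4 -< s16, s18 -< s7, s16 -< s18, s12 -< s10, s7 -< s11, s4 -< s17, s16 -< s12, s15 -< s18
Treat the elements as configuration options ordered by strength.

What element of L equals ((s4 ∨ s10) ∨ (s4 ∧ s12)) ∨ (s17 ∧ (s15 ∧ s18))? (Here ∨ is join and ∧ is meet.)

s10

s4 ∨ s10 = s10
s4 ∧ s12 = s4
s10 ∨ s4 = s10
s15 ∧ s18 = s15
s17 ∧ s15 = s4
s10 ∨ s4 = s10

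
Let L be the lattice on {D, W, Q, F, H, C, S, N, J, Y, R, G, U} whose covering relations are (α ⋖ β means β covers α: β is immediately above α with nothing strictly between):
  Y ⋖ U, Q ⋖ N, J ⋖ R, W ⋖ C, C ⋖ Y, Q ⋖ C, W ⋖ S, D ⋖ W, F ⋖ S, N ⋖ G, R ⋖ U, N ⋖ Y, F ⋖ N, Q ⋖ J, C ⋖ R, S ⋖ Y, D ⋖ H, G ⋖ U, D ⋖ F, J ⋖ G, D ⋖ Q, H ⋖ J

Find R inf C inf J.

Common lower bounds of {R, C, J}: D, Q.
The greatest among these is Q.

Q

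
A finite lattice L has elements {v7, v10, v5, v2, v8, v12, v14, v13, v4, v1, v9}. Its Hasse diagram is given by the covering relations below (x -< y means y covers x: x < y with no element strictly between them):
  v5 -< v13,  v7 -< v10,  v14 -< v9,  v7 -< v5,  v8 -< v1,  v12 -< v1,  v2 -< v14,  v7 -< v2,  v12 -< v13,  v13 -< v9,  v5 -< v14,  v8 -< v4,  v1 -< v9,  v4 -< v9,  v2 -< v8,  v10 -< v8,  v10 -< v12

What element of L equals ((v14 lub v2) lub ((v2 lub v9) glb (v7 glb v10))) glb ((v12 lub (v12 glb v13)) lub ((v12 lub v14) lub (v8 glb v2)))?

v14

v14 ∨ v2 = v14
v2 ∨ v9 = v9
v7 ∧ v10 = v7
v9 ∧ v7 = v7
v14 ∨ v7 = v14
v12 ∧ v13 = v12
v12 ∨ v12 = v12
v12 ∨ v14 = v9
v8 ∧ v2 = v2
v9 ∨ v2 = v9
v12 ∨ v9 = v9
v14 ∧ v9 = v14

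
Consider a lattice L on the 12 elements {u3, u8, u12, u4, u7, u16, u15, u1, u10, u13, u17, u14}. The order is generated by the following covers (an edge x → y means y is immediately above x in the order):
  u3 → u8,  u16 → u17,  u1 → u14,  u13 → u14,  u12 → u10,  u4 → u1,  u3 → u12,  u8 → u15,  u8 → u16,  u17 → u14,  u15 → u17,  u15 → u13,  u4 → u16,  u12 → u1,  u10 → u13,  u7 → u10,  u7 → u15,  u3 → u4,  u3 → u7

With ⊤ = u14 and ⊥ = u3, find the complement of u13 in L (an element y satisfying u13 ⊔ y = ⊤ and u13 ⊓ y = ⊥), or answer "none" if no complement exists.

u4

Need y with u13 ∨ y = u14 and u13 ∧ y = u3.
Checking each element gives: u4.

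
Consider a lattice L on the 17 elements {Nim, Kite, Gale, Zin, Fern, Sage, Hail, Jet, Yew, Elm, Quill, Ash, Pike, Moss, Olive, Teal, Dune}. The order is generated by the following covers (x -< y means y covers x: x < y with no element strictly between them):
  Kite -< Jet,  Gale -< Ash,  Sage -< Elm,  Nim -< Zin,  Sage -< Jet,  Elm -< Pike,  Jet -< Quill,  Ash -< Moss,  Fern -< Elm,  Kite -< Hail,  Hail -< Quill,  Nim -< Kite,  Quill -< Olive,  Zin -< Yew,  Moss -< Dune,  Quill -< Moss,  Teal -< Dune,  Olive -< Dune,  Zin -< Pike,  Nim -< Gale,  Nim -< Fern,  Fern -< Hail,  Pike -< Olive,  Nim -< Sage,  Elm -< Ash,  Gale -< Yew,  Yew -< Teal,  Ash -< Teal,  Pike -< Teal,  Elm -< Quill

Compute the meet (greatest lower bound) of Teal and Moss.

Common lower bounds of {Teal, Moss}: Ash, Elm, Fern, Gale, Nim, Sage.
The greatest among these is Ash.

Ash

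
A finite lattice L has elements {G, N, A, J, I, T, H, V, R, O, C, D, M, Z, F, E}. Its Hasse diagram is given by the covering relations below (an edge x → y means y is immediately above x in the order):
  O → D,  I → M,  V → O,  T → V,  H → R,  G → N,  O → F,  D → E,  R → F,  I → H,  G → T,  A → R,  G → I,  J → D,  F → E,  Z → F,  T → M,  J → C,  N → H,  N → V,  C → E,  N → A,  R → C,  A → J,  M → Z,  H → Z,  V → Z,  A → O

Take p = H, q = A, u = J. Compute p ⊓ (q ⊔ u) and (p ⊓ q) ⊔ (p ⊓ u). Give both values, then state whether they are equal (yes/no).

N; N; yes

q ⊔ u = J, so p ⊓ (q ⊔ u) = H ⊓ J = N.
p ⊓ q = N and p ⊓ u = N, so (p ⊓ q) ⊔ (p ⊓ u) = N ⊔ N = N.
Equal: yes.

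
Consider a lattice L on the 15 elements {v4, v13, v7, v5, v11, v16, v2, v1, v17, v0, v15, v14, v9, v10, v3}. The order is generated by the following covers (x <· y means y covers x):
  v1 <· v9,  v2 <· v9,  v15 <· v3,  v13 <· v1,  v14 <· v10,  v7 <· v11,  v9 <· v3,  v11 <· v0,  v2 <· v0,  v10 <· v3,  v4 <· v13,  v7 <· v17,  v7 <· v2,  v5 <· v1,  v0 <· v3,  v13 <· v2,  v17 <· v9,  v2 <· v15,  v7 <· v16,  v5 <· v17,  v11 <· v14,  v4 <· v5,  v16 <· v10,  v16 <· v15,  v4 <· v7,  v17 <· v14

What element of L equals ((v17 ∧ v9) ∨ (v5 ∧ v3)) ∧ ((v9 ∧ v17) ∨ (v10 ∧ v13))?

v17 ∧ v9 = v17
v5 ∧ v3 = v5
v17 ∨ v5 = v17
v9 ∧ v17 = v17
v10 ∧ v13 = v4
v17 ∨ v4 = v17
v17 ∧ v17 = v17

v17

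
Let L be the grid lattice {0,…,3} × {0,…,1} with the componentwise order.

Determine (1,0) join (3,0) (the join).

In a product of chains, the join is componentwise max, giving (3,0).

(3,0)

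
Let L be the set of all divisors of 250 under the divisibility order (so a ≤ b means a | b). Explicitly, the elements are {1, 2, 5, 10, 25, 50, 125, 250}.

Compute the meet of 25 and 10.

5

In the divisibility order, the meet is the greatest common divisor: gcd(25, 10) = 5.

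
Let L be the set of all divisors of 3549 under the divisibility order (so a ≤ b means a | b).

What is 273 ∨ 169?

3549

In the divisibility order, the join is the least common multiple: lcm(273, 169) = 3549.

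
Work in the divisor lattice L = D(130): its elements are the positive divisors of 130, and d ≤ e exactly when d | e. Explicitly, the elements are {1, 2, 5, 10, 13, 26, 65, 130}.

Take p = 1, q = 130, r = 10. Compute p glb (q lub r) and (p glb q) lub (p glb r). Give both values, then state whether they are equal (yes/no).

1; 1; yes

q lub r = 130, so p glb (q lub r) = 1 glb 130 = 1.
p glb q = 1 and p glb r = 1, so (p glb q) lub (p glb r) = 1 lub 1 = 1.
Equal: yes.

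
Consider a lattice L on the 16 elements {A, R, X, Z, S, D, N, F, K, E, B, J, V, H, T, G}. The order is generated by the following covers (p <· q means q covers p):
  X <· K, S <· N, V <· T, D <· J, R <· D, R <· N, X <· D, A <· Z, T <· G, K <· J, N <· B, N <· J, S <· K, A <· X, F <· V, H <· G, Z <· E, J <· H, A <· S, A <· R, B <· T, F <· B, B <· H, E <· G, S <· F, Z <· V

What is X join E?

G

Common upper bounds of {X, E}: G.
The least among these is G.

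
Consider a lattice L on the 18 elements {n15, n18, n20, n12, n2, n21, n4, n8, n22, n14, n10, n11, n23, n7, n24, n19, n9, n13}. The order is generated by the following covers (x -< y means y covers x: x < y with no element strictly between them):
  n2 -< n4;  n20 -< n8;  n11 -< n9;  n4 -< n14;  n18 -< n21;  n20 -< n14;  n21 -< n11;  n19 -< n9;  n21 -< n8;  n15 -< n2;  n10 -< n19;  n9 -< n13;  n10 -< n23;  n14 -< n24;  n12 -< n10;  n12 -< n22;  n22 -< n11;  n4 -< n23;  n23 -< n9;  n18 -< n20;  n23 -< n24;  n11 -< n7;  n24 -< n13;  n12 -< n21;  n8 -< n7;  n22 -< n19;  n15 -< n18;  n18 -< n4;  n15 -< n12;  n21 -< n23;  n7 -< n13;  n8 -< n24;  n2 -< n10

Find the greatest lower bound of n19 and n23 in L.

Common lower bounds of {n19, n23}: n10, n12, n15, n2.
The greatest among these is n10.

n10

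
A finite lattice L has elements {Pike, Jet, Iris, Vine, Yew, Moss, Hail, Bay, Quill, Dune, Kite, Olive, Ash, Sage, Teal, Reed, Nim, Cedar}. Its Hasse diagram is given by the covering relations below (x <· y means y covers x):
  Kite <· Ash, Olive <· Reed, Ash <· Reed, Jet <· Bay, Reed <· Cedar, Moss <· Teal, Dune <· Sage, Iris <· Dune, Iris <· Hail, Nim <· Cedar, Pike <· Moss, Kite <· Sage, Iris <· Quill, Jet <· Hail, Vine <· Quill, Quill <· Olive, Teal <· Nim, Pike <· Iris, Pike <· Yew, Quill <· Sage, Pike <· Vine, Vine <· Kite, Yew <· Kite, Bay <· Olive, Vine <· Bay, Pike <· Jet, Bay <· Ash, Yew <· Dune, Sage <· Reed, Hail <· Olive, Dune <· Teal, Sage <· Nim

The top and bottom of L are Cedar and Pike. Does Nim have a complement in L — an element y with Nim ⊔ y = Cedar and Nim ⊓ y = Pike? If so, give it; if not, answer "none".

Jet

Need y with Nim ∨ y = Cedar and Nim ∧ y = Pike.
Checking each element gives: Jet.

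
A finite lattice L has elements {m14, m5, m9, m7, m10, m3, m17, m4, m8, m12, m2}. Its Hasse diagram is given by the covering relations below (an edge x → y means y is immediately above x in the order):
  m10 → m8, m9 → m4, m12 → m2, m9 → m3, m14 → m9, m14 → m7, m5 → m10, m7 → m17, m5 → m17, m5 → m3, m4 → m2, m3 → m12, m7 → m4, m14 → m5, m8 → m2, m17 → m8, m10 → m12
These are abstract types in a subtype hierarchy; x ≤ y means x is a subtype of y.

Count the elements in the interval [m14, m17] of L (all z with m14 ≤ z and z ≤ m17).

4

The interval [m14, m17] = {m14, m17, m5, m7}, which has 4 elements.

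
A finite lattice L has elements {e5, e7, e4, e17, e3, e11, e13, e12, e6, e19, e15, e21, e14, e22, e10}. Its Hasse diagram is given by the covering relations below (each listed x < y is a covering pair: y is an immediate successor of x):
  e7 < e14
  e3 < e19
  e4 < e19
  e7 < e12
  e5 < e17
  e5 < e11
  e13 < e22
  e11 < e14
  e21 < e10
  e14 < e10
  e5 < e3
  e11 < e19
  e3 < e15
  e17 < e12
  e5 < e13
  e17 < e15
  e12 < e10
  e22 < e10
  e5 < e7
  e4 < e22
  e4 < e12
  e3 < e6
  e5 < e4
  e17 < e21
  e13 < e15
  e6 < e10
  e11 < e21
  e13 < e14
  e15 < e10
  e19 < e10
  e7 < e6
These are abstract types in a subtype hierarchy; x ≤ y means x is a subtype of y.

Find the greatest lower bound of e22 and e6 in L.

e5

Common lower bounds of {e22, e6}: e5.
The greatest among these is e5.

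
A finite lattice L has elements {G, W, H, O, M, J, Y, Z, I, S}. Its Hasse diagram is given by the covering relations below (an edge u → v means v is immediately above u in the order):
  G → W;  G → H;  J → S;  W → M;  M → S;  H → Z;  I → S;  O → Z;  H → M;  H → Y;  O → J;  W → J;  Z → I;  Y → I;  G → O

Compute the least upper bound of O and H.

Common upper bounds of {O, H}: I, S, Z.
The least among these is Z.

Z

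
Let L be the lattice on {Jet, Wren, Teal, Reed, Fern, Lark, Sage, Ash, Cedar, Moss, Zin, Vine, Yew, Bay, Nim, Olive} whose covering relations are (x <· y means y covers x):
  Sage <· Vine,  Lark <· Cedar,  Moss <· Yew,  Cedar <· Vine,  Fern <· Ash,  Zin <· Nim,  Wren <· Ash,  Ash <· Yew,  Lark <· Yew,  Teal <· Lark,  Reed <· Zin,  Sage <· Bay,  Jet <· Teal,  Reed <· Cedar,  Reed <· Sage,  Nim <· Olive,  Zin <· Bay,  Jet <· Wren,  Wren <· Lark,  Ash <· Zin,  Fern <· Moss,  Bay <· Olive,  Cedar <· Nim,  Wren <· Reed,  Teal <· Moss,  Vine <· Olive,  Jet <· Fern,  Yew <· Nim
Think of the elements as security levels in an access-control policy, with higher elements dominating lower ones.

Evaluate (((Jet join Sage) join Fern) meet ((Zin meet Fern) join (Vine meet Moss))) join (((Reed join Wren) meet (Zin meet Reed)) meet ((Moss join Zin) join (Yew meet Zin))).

Zin

Jet ∨ Sage = Sage
Sage ∨ Fern = Bay
Zin ∧ Fern = Fern
Vine ∧ Moss = Teal
Fern ∨ Teal = Moss
Bay ∧ Moss = Fern
Reed ∨ Wren = Reed
Zin ∧ Reed = Reed
Reed ∧ Reed = Reed
Moss ∨ Zin = Nim
Yew ∧ Zin = Ash
Nim ∨ Ash = Nim
Reed ∧ Nim = Reed
Fern ∨ Reed = Zin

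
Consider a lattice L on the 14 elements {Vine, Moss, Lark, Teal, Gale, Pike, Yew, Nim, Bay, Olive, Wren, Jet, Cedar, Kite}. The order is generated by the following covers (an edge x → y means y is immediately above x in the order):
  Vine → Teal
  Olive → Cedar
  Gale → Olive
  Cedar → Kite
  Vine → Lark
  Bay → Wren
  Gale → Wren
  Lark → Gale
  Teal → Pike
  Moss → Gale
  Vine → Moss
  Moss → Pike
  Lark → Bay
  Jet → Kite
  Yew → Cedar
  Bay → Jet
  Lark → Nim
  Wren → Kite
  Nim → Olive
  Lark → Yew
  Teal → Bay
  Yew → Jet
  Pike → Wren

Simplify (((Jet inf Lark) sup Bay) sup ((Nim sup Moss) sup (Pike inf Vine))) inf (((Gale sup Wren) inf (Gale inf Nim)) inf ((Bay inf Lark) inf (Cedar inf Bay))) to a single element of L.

Lark

Jet ∧ Lark = Lark
Lark ∨ Bay = Bay
Nim ∨ Moss = Olive
Pike ∧ Vine = Vine
Olive ∨ Vine = Olive
Bay ∨ Olive = Kite
Gale ∨ Wren = Wren
Gale ∧ Nim = Lark
Wren ∧ Lark = Lark
Bay ∧ Lark = Lark
Cedar ∧ Bay = Lark
Lark ∧ Lark = Lark
Lark ∧ Lark = Lark
Kite ∧ Lark = Lark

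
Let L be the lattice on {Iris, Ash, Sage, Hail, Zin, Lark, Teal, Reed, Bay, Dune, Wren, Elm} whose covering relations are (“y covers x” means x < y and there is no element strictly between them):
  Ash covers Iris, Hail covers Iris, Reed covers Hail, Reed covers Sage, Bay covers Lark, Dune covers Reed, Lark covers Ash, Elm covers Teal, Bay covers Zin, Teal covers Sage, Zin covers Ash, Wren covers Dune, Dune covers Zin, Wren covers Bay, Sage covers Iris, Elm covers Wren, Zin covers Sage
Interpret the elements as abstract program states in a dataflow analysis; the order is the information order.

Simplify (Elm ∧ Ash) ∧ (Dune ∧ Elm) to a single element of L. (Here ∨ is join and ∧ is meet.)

Elm ∧ Ash = Ash
Dune ∧ Elm = Dune
Ash ∧ Dune = Ash

Ash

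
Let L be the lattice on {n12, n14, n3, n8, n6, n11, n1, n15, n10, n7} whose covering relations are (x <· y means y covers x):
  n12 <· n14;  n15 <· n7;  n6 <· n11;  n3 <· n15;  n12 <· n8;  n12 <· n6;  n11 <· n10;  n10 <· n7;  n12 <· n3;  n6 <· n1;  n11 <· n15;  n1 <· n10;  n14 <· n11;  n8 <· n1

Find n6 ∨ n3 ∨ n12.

n15

Common upper bounds of {n6, n3, n12}: n15, n7.
The least among these is n15.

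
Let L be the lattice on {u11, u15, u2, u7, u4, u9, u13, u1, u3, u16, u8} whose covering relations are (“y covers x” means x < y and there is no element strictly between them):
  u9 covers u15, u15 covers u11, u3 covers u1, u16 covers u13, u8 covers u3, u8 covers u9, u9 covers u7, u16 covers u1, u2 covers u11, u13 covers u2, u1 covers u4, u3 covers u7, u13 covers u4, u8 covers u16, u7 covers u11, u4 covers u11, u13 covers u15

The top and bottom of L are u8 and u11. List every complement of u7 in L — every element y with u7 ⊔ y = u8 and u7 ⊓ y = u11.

Need y with u7 ∨ y = u8 and u7 ∧ y = u11.
Checking each element gives: u13, u16, u2.

u13, u16, u2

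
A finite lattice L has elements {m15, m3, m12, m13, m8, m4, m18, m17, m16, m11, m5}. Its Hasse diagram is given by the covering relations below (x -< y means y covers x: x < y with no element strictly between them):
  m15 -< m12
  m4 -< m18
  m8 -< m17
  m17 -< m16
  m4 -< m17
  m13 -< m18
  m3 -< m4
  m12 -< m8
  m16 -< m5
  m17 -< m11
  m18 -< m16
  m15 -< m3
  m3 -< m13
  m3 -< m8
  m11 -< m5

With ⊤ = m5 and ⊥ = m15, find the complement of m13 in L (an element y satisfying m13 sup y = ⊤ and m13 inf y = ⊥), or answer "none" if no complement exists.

none

For every candidate y, either m13 ∨ y ≠ m5 or m13 ∧ y ≠ m15; no complement exists.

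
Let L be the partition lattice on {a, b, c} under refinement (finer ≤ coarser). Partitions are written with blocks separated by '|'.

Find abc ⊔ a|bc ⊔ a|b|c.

Common upper bounds of {abc, a|bc, a|b|c}: abc.
The least among these is abc.

abc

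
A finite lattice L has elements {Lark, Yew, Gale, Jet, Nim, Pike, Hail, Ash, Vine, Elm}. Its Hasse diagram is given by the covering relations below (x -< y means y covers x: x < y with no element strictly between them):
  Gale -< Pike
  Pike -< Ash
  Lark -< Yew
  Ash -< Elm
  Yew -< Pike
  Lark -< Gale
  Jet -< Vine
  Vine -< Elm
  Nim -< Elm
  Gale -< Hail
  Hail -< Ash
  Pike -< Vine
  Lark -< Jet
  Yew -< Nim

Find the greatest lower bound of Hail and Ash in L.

Common lower bounds of {Hail, Ash}: Gale, Hail, Lark.
The greatest among these is Hail.

Hail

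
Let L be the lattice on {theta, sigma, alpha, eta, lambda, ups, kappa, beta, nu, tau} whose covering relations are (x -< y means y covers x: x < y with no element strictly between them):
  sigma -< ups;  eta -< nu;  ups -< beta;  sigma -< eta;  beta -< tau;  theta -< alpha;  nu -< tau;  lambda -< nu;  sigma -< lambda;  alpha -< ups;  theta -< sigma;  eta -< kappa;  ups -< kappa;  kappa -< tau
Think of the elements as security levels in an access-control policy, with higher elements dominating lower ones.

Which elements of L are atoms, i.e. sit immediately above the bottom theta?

The atoms are exactly the elements that cover theta: alpha, sigma.

alpha, sigma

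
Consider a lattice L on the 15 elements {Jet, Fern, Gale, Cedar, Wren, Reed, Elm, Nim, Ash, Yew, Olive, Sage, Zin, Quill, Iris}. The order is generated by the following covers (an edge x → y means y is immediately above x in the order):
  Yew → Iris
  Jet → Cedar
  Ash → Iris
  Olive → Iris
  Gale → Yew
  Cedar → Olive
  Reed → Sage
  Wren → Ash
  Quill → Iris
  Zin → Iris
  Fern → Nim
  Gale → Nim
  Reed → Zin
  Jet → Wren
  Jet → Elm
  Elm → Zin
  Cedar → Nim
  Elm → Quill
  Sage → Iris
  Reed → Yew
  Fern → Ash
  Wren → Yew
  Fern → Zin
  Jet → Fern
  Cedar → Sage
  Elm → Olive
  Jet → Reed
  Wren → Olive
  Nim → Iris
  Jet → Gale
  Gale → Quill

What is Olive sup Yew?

Iris

Common upper bounds of {Olive, Yew}: Iris.
The least among these is Iris.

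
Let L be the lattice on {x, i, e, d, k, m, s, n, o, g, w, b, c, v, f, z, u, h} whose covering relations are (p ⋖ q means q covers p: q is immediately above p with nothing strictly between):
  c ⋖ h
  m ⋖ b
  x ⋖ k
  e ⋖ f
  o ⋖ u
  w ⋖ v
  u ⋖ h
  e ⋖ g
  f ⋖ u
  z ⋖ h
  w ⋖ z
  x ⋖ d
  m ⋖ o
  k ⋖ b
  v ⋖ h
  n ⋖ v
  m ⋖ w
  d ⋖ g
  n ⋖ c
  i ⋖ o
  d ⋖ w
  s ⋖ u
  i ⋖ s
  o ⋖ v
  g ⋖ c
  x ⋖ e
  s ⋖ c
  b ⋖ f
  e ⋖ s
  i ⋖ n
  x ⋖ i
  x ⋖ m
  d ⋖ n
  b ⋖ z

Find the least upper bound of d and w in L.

w

Common upper bounds of {d, w}: h, v, w, z.
The least among these is w.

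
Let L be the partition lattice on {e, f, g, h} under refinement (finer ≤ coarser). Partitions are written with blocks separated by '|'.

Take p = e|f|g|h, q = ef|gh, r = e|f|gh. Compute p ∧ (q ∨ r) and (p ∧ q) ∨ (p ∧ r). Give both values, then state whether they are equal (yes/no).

e|f|g|h; e|f|g|h; yes

q ∨ r = ef|gh, so p ∧ (q ∨ r) = e|f|g|h ∧ ef|gh = e|f|g|h.
p ∧ q = e|f|g|h and p ∧ r = e|f|g|h, so (p ∧ q) ∨ (p ∧ r) = e|f|g|h ∨ e|f|g|h = e|f|g|h.
Equal: yes.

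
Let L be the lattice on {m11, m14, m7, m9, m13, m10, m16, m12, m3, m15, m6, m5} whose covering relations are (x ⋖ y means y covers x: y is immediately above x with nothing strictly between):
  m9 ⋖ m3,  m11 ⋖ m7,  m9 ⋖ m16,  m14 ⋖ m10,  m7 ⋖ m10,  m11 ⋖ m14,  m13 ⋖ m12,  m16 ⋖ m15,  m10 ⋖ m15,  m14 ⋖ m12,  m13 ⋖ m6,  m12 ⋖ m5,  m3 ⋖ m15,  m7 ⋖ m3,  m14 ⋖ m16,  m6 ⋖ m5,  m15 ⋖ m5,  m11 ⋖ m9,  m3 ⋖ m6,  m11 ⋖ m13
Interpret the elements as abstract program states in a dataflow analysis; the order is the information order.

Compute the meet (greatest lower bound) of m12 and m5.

Common lower bounds of {m12, m5}: m11, m12, m13, m14.
The greatest among these is m12.

m12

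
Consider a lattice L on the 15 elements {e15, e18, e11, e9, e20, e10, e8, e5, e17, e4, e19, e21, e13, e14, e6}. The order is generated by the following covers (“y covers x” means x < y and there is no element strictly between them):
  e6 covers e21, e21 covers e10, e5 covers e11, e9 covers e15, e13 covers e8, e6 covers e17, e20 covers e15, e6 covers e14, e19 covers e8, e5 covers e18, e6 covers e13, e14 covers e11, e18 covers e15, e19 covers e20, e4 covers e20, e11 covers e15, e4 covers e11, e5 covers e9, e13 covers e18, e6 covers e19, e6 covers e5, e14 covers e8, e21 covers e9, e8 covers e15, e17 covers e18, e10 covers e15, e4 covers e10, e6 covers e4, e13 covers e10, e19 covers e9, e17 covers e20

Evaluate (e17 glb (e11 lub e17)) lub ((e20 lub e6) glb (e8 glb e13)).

e6

e11 ∨ e17 = e6
e17 ∧ e6 = e17
e20 ∨ e6 = e6
e8 ∧ e13 = e8
e6 ∧ e8 = e8
e17 ∨ e8 = e6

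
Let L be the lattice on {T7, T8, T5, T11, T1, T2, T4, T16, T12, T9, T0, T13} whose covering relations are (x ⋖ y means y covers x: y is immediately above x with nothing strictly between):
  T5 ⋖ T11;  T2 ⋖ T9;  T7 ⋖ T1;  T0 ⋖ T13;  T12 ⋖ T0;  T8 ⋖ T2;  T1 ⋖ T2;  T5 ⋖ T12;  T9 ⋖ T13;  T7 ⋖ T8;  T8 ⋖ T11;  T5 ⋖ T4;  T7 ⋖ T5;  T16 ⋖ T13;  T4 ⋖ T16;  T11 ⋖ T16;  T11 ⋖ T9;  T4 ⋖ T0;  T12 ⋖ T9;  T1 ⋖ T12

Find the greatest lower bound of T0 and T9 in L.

Common lower bounds of {T0, T9}: T1, T12, T5, T7.
The greatest among these is T12.

T12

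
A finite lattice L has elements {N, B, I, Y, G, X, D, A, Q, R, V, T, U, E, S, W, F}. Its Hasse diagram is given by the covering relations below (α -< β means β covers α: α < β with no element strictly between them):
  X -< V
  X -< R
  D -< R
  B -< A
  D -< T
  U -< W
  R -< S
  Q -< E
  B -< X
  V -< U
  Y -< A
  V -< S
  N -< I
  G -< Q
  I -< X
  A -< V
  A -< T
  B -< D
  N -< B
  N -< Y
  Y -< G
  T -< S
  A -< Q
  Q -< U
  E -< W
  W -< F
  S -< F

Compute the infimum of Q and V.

Common lower bounds of {Q, V}: A, B, N, Y.
The greatest among these is A.

A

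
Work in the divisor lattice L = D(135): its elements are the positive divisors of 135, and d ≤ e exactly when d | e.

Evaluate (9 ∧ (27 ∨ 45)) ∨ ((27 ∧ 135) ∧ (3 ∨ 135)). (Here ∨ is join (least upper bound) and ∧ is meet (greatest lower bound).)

27 ∨ 45 = 135
9 ∧ 135 = 9
27 ∧ 135 = 27
3 ∨ 135 = 135
27 ∧ 135 = 27
9 ∨ 27 = 27

27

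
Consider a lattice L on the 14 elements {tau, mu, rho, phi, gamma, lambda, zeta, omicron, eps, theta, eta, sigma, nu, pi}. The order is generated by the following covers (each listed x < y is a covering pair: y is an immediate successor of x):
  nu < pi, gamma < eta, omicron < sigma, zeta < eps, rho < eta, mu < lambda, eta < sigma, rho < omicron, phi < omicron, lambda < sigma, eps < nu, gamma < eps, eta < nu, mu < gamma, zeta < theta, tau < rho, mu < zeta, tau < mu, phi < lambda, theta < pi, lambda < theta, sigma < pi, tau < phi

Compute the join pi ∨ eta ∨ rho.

Common upper bounds of {pi, eta, rho}: pi.
The least among these is pi.

pi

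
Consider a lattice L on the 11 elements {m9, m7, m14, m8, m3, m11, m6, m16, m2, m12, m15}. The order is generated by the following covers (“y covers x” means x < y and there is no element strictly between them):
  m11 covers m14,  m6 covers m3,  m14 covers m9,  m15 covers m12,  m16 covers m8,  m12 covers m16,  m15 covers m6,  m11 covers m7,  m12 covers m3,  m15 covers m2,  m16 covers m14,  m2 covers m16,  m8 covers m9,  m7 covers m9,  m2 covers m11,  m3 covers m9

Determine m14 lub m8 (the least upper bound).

m16

Common upper bounds of {m14, m8}: m12, m15, m16, m2.
The least among these is m16.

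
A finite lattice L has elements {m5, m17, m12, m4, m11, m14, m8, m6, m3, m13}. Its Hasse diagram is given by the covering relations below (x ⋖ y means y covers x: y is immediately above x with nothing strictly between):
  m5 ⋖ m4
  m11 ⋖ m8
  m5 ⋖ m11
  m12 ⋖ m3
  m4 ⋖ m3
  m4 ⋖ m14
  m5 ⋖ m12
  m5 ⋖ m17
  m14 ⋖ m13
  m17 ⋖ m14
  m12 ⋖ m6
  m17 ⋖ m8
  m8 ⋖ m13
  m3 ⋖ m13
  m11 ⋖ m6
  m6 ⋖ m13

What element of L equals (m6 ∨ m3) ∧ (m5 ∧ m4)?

m5

m6 ∨ m3 = m13
m5 ∧ m4 = m5
m13 ∧ m5 = m5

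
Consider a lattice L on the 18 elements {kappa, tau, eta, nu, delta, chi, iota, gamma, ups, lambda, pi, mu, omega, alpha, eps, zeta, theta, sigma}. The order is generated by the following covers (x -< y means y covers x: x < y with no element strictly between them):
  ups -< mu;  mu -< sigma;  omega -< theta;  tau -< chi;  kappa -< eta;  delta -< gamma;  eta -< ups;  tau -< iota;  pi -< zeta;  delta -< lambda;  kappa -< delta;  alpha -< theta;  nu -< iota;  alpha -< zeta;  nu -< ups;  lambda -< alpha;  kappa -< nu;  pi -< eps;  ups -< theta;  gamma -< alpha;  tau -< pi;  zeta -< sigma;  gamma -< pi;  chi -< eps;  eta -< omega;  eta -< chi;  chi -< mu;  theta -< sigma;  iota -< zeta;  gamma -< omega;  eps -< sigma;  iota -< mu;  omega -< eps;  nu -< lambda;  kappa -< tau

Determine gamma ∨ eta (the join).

Common upper bounds of {gamma, eta}: eps, omega, sigma, theta.
The least among these is omega.

omega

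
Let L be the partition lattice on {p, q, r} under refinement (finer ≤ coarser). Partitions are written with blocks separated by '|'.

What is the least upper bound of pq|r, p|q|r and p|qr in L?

Common upper bounds of {pq|r, p|q|r, p|qr}: pqr.
The least among these is pqr.

pqr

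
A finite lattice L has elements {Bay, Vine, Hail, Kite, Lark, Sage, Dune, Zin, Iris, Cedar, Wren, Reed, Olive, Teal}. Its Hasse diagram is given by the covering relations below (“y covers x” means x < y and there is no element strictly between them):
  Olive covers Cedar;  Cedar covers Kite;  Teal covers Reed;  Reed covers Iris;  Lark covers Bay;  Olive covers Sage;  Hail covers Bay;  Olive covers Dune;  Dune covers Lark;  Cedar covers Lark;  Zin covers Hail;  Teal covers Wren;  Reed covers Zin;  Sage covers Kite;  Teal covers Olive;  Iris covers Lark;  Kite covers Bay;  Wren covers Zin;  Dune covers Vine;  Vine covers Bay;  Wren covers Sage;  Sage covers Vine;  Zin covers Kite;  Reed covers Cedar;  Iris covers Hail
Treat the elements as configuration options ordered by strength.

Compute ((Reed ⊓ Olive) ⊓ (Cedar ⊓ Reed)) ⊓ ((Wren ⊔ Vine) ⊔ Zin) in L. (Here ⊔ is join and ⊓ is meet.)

Kite

Reed ∧ Olive = Cedar
Cedar ∧ Reed = Cedar
Cedar ∧ Cedar = Cedar
Wren ∨ Vine = Wren
Wren ∨ Zin = Wren
Cedar ∧ Wren = Kite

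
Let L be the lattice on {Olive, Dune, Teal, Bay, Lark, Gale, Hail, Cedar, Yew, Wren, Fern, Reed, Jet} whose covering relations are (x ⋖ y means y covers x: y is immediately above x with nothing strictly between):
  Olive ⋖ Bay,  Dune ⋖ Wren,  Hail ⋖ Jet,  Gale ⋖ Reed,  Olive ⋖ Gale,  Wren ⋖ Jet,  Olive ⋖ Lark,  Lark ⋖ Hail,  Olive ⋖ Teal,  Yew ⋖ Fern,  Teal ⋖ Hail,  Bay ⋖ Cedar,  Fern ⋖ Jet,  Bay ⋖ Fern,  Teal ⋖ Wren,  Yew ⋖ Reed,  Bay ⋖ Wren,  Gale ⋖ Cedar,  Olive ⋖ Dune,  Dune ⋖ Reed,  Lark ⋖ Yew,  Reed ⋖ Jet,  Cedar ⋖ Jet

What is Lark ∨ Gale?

Reed

Common upper bounds of {Lark, Gale}: Jet, Reed.
The least among these is Reed.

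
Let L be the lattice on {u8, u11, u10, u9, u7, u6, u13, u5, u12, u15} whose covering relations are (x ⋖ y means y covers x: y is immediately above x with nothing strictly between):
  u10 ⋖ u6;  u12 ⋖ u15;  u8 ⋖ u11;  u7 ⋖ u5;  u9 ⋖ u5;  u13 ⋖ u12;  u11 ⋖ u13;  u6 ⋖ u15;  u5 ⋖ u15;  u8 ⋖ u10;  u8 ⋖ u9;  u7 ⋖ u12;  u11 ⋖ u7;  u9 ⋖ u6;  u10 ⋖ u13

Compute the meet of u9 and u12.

u8

Common lower bounds of {u9, u12}: u8.
The greatest among these is u8.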